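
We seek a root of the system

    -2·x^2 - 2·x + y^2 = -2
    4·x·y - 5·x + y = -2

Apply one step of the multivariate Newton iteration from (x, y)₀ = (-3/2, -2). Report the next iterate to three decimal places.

(-0.729, -0.104)

At (-3/2, -2): F = (4.500, 19.500).
Jacobian J = [[-4·x - 2, 2·y], [4·y - 5, 4·x + 1]].
At the point, J = [[4.000, -4.000], [-13.000, -5.000]] (det J = -72.000).
Solving J·Δ = −F gives Δ = (0.771, 1.896).
Then the next iterate is (x, y)₁ = (-0.729, -0.104).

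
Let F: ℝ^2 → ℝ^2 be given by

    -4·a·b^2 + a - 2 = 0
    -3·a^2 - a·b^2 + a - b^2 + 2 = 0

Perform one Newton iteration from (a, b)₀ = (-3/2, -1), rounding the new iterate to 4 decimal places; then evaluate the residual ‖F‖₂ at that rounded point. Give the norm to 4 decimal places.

At (-3/2, -1): F = (2.5000, -5.7500).
Jacobian J = [[-4·b^2 + 1, -8·a·b], [-6·a - b^2 + 1, -2·a·b - 2·b]].
At the point, J = [[-3.0000, -12.0000], [9.0000, -1.0000]] (det J = 111.0000).
Solving J·Δ = −F gives Δ = (0.6441, 0.0473).
Then the next iterate is (a, b)₁ = (-0.8559, -0.9527).
Re-evaluating at (-0.8559, -0.9527): F = (0.251487, -1.184385), so ‖F‖₂ = 1.2108.

1.2108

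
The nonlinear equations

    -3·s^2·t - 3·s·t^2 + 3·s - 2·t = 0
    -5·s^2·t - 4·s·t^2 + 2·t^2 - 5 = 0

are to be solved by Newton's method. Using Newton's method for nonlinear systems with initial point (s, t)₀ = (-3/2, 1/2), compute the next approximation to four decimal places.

(0.5165, 1.8791)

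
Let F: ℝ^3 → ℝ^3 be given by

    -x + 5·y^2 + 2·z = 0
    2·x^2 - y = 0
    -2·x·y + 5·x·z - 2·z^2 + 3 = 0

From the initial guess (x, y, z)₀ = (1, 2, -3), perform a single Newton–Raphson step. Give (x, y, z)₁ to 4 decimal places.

(0.7931, 1.1725, -1.3286)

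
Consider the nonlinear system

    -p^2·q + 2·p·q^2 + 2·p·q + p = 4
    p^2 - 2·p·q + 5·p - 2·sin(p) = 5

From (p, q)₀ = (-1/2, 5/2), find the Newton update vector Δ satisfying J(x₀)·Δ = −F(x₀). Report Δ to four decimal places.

(9.9385, 31.1733)

At (-1/2, 5/2): F = (-13.8750, -3.791149).
Jacobian J = [[-2·p·q + 2·q^2 + 2·q + 1, -p^2 + 4·p·q + 2·p], [2·p - 2·q - 2·cos(p) + 5, -2·p]].
At the point, J = [[21.0000, -6.2500], [-2.755165, 1.0000]] (det J = 3.780218).
Solving J·Δ = −F gives Δ = (9.9385, 31.1733).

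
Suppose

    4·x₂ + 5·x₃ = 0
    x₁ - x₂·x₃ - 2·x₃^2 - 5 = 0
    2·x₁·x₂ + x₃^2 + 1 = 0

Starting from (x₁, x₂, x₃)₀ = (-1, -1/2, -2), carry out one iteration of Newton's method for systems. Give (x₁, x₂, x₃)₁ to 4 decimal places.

(-4.0000, 0.0000, 0.0000)

At (-1, -1/2, -2): F = (-12.0000, -15.0000, 6.0000).
Jacobian J = [[0, 4, 5], [1, -x₃, -x₂ - 4·x₃], [2·x₂, 2·x₁, 2·x₃]].
At the point, J = [[0.0000, 4.0000, 5.0000], [1.0000, 2.0000, 8.5000], [-1.0000, -2.0000, -4.0000]] (det J = -18.0000).
Solving J·Δ = −F gives Δ = (-3.0000, 0.5000, 2.0000).
Then the next iterate is (x₁, x₂, x₃)₁ = (-4.0000, 0.0000, 0.0000).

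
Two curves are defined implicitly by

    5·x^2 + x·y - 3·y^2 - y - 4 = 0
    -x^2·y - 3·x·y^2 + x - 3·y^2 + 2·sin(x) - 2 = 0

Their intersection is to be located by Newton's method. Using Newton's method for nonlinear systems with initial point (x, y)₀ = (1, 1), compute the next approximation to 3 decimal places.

At (1, 1): F = (-2.000, -6.31706).
Jacobian J = [[10·x + y, x - 6·y - 1], [-2·x·y - 3·y^2 + 2·cos(x) + 1, -x^2 - 6·x·y - 6·y]].
At the point, J = [[11.000, -6.000], [-2.91940, -13.000]] (det J = -160.51637).
Solving J·Δ = −F gives Δ = (-0.074, -0.469).
Then the next iterate is (x, y)₁ = (0.926, 0.531).

(0.926, 0.531)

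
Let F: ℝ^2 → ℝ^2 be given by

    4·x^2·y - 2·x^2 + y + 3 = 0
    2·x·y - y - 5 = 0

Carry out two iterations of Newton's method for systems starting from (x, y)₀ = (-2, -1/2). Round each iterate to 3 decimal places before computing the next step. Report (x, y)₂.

(0.609, -4.860)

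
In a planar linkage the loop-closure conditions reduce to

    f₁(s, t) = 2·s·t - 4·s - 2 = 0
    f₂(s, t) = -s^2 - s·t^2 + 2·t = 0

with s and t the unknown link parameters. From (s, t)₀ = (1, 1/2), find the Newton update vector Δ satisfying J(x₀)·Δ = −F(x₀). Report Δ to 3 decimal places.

At (1, 1/2): F = (-5.000, -0.250).
Jacobian J = [[2·t - 4, 2·s], [-2·s - t^2, -2·s·t + 2]].
At the point, J = [[-3.000, 2.000], [-2.250, 1.000]] (det J = 1.500).
Solving J·Δ = −F gives Δ = (3.000, 7.000).

(3.000, 7.000)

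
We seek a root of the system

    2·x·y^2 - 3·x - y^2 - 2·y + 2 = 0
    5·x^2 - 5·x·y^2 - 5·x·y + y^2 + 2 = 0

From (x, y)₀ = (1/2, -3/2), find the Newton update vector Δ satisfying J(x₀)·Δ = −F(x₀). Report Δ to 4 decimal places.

(-2.5909, -0.1932)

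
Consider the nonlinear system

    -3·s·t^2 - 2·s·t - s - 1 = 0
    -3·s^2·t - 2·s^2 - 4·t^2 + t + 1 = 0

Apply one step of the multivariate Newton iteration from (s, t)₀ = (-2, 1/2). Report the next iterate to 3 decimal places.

(-1.316, 0.238)

At (-2, 1/2): F = (4.500, -13.500).
Jacobian J = [[-3·t^2 - 2·t - 1, -6·s·t - 2·s], [-6·s·t - 4·s, -3·s^2 - 8·t + 1]].
At the point, J = [[-2.750, 10.000], [14.000, -15.000]] (det J = -98.750).
Solving J·Δ = −F gives Δ = (0.684, -0.262).
Then the next iterate is (s, t)₁ = (-1.316, 0.238).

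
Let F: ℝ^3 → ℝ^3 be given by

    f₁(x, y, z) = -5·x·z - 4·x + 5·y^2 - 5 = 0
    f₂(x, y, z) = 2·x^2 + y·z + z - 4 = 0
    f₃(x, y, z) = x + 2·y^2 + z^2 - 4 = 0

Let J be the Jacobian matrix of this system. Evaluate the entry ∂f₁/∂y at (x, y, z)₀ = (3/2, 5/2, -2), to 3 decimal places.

25.000

∂f₁/∂y = 10·y.
At (3/2, 5/2, -2) this is 25.000.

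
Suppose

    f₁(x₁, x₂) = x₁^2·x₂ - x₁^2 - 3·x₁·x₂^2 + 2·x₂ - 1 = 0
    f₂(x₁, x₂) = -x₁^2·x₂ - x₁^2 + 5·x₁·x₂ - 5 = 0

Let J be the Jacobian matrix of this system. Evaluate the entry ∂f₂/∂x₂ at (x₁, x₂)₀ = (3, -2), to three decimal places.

∂f₂/∂x₂ = -x₁^2 + 5·x₁.
At (3, -2) this is 6.000.

6.000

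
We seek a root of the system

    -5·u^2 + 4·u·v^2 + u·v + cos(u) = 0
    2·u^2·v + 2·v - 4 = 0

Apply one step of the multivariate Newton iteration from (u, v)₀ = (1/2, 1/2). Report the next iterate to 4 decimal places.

(1.1281, 1.3488)

At (1/2, 1/2): F = (0.377583, -2.7500).
Jacobian J = [[-10·u + 4·v^2 + v - sin(u), 8·u·v + u], [4·u·v, 2·u^2 + 2]].
At the point, J = [[-3.979426, 2.5000], [1.0000, 2.5000]] (det J = -12.448564).
Solving J·Δ = −F gives Δ = (0.6281, 0.8488).
Then the next iterate is (u, v)₁ = (1.1281, 1.3488).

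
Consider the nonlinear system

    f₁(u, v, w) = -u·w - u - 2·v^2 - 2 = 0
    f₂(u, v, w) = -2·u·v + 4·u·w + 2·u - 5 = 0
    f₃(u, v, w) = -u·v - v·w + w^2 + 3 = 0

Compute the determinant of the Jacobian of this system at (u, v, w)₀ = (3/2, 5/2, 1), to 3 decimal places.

127.000

J = [[-w - 1, -4·v, -u], [-2·v + 4·w + 2, -2·u, 4·u], [-v, -u - w, -v + 2·w]].
At the point, J = [[-2.000, -10.000, -1.500], [1.000, -3.000, 6.000], [-2.500, -2.500, -0.500]].
det J = 127.000.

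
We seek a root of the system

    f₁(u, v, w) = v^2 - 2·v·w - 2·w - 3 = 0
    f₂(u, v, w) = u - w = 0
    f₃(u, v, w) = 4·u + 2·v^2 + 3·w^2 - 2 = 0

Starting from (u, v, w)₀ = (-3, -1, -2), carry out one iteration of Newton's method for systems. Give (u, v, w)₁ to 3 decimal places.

At (-3, -1, -2): F = (-2.000, -1.000, 0.000).
Jacobian J = [[0, 2·v - 2·w, -2·v - 2], [1, 0, -1], [4, 4·v, 6·w]].
At the point, J = [[0.000, 2.000, 0.000], [1.000, 0.000, -1.000], [4.000, -4.000, -12.000]] (det J = 16.000).
Solving J·Δ = −F gives Δ = (1.000, 1.000, 0.000).
Then the next iterate is (u, v, w)₁ = (-2.000, 0.000, -2.000).

(-2.000, 0.000, -2.000)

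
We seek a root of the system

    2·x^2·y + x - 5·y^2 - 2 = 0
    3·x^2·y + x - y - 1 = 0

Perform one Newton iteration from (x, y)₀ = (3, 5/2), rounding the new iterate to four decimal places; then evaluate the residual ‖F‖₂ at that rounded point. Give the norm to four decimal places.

19.6702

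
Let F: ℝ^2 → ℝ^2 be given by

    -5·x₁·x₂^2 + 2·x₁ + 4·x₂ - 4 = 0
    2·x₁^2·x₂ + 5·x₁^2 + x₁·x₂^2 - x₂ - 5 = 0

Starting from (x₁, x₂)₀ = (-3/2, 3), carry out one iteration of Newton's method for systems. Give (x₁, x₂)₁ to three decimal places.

(-1.105, 1.867)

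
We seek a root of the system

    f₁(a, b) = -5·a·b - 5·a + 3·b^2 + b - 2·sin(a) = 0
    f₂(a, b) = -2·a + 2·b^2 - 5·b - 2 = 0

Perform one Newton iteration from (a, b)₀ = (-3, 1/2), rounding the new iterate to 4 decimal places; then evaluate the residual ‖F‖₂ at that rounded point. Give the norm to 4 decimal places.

5.6890

At (-3, 1/2): F = (24.032240, 2.0000).
Jacobian J = [[-5·b - 2·cos(a) - 5, -5·a + 6·b + 1], [-2, 4·b - 5]].
At the point, J = [[-5.520015, 19.0000], [-2.0000, -3.0000]] (det J = 54.560045).
Solving J·Δ = −F gives Δ = (2.0179, -0.6786).
Then the next iterate is (a, b)₁ = (-0.9821, -0.1786).
Re-evaluating at (-0.9821, -0.1786): F = (5.613909, 0.920996), so ‖F‖₂ = 5.6890.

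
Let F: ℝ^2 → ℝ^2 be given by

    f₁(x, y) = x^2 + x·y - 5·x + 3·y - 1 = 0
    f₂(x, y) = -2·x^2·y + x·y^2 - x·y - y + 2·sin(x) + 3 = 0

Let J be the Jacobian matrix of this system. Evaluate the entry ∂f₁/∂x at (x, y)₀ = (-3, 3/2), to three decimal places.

-9.500

∂f₁/∂x = 2·x + y - 5.
At (-3, 3/2) this is -9.500.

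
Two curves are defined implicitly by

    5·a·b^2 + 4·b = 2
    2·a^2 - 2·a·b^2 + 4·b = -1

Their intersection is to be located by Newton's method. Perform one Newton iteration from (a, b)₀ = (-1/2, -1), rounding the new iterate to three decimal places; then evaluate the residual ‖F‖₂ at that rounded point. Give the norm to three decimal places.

At (-1/2, -1): F = (-8.500, -1.500).
Jacobian J = [[5·b^2, 10·a·b + 4], [4·a - 2·b^2, -4·a·b + 4]].
At the point, J = [[5.000, 9.000], [-4.000, 2.000]] (det J = 46.000).
Solving J·Δ = −F gives Δ = (0.076, 0.902).
Then the next iterate is (a, b)₁ = (-0.424, -0.098).
Re-evaluating at (-0.424, -0.098): F = (-2.41236, 0.97570), so ‖F‖₂ = 2.602.

2.602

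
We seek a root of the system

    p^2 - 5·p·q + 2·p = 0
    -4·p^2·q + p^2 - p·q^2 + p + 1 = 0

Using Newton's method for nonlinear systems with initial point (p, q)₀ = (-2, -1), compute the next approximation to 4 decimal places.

At (-2, -1): F = (-10.0000, 21.0000).
Jacobian J = [[2·p - 5·q + 2, -5·p], [-8·p·q + 2·p - q^2 + 1, -4·p^2 - 2·p·q]].
At the point, J = [[3.0000, 10.0000], [-20.0000, -20.0000]] (det J = 140.0000).
Solving J·Δ = −F gives Δ = (0.0714, 0.9786).
Then the next iterate is (p, q)₁ = (-1.9286, -0.0214).

(-1.9286, -0.0214)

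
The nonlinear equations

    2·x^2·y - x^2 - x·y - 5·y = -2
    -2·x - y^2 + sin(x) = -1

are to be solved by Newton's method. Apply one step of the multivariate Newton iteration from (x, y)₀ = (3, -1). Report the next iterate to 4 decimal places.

At (3, -1): F = (-17.0000, -5.858880).
Jacobian J = [[4·x·y - 2·x - y, 2·x^2 - x - 5], [cos(x) - 2, -2·y]].
At the point, J = [[-17.0000, 10.0000], [-2.989992, 2.0000]] (det J = -4.100075).
Solving J·Δ = −F gives Δ = (5.9972, 11.8952).
Then the next iterate is (x, y)₁ = (8.9972, 10.8952).

(8.9972, 10.8952)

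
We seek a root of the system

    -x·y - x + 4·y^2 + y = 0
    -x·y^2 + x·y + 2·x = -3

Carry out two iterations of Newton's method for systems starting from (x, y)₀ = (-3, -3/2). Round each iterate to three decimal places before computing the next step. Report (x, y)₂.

(2.505, -0.219)

At (-3, -3/2): F = (6.000, 8.250).
Jacobian J = [[-y - 1, -x + 8·y + 1], [-y^2 + y + 2, -2·x·y + x]].
At the point, J = [[0.500, -8.000], [-1.750, -12.000]] (det J = -20.000).
Solving J·Δ = −F gives Δ = (-0.300, 0.731).
Then the next iterate is (x, y)₁ = (-3.300, -0.769).
Round to (-3.300, -0.769) and repeat: F = (2.35874, 0.88919), J = [[-0.231, -1.852], [0.63964, -8.37540]].
Δ = (5.805, 0.550), so (x, y)₂ = (2.505, -0.219).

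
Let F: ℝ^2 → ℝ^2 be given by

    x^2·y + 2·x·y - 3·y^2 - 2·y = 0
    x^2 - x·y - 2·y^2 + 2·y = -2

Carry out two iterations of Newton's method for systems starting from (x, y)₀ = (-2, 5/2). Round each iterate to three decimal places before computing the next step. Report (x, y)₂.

At (-2, 5/2): F = (-23.750, 3.500).
Jacobian J = [[2·x·y + 2·y, x^2 + 2·x - 6·y - 2], [2·x - y, -x - 4·y + 2]].
At the point, J = [[-5.000, -17.000], [-6.500, -6.000]] (det J = -80.500).
Solving J·Δ = −F gives Δ = (2.509, -2.135).
Then the next iterate is (x, y)₁ = (0.509, 0.365).
Round to (0.509, 0.365) and repeat: F = (-0.66354, 2.53685), J = [[1.10157, -2.91292], [0.653, 0.031]].
Δ = (-3.806, -1.667), so (x, y)₂ = (-3.297, -1.302).

(-3.297, -1.302)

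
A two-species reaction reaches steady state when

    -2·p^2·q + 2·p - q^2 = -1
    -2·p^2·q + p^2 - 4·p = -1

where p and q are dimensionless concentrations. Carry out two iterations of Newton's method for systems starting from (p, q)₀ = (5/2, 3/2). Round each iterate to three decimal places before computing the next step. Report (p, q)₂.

At (5/2, 3/2): F = (-15.000, -21.500).
Jacobian J = [[-4·p·q + 2, -2·p^2 - 2·q], [-4·p·q + 2·p - 4, -2·p^2]].
At the point, J = [[-13.000, -15.500], [-14.000, -12.500]] (det J = -54.500).
Solving J·Δ = −F gives Δ = (-2.674, 1.275).
Then the next iterate is (p, q)₁ = (-0.174, 2.775).
Round to (-0.174, 2.775) and repeat: F = (-7.21666, 1.55824), J = [[3.93140, -5.61055], [-2.41660, -0.06055]].
Δ = (0.665, -0.820), so (p, q)₂ = (0.491, 1.955).

(0.491, 1.955)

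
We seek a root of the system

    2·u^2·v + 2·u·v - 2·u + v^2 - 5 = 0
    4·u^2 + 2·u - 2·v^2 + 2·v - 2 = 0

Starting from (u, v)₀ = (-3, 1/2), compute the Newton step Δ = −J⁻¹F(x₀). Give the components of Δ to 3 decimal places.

(1.295, 0.140)

At (-3, 1/2): F = (7.250, 28.500).
Jacobian J = [[4·u·v + 2·v - 2, 2·u^2 + 2·u + 2·v], [8·u + 2, -4·v + 2]].
At the point, J = [[-7.000, 13.000], [-22.000, 0.000]] (det J = 286.000).
Solving J·Δ = −F gives Δ = (1.295, 0.140).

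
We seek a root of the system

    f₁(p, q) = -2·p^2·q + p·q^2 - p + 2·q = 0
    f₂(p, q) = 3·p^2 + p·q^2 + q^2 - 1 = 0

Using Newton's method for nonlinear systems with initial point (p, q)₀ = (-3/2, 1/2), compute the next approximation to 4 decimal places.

At (-3/2, 1/2): F = (-0.1250, 5.6250).
Jacobian J = [[-4·p·q + q^2 - 1, -2·p^2 + 2·p·q + 2], [6·p + q^2, 2·p·q + 2·q]].
At the point, J = [[2.2500, -4.0000], [-8.7500, -0.5000]] (det J = -36.1250).
Solving J·Δ = −F gives Δ = (0.6246, 0.3201).
Then the next iterate is (p, q)₁ = (-0.8754, 0.8201).

(-0.8754, 0.8201)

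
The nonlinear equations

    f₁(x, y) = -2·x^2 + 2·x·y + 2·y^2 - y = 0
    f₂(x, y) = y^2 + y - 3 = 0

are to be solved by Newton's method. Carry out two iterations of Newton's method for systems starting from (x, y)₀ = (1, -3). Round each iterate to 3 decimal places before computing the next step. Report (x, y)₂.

At (1, -3): F = (13.000, 3.000).
Jacobian J = [[-4·x + 2·y, 2·x + 4·y - 1], [0, 2·y + 1]].
At the point, J = [[-10.000, -11.000], [0.000, -5.000]] (det J = 50.000).
Solving J·Δ = −F gives Δ = (0.640, 0.600).
Then the next iterate is (x, y)₁ = (1.640, -2.400).
Round to (1.640, -2.400) and repeat: F = (0.66880, 0.360), J = [[-11.360, -7.320], [0.000, -3.800]].
Δ = (-0.002, 0.095), so (x, y)₂ = (1.638, -2.305).

(1.638, -2.305)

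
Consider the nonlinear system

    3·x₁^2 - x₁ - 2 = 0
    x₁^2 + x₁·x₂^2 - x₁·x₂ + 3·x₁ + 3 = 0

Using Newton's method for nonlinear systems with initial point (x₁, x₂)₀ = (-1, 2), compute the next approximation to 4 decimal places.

(-0.7143, 1.9524)

At (-1, 2): F = (2.0000, -1.0000).
Jacobian J = [[6·x₁ - 1, 0], [2·x₁ + x₂^2 - x₂ + 3, 2·x₁·x₂ - x₁]].
At the point, J = [[-7.0000, 0.0000], [3.0000, -3.0000]] (det J = 21.0000).
Solving J·Δ = −F gives Δ = (0.2857, -0.0476).
Then the next iterate is (x₁, x₂)₁ = (-0.7143, 1.9524).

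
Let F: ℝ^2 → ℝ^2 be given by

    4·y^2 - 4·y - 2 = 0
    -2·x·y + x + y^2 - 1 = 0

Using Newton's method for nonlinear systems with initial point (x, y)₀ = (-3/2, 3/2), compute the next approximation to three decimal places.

(0.250, 1.375)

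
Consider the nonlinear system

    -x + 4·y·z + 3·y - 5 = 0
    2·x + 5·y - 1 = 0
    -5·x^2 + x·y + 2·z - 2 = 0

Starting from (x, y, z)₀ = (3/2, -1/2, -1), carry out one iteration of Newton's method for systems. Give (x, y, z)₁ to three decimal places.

At (3/2, -1/2, -1): F = (-6.000, -0.500, -16.000).
Jacobian J = [[-1, 4·z + 3, 4·y], [2, 5, 0], [-10·x + y, x, 2]].
At the point, J = [[-1.000, -1.000, -2.000], [2.000, 5.000, 0.000], [-15.500, 1.500, 2.000]] (det J = -167.000).
Solving J·Δ = −F gives Δ = (-1.314, 0.626, -2.656).
Then the next iterate is (x, y, z)₁ = (0.186, 0.126, -3.656).

(0.186, 0.126, -3.656)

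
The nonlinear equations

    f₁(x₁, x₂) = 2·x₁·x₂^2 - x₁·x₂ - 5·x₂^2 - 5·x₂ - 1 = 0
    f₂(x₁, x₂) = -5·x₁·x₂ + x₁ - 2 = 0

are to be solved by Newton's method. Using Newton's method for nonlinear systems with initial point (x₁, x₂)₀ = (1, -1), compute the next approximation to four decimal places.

(0.3333, -1.0000)

At (1, -1): F = (2.0000, 4.0000).
Jacobian J = [[2·x₂^2 - x₂, 4·x₁·x₂ - x₁ - 10·x₂ - 5], [-5·x₂ + 1, -5·x₁]].
At the point, J = [[3.0000, 0.0000], [6.0000, -5.0000]] (det J = -15.0000).
Solving J·Δ = −F gives Δ = (-0.6667, 0.0000).
Then the next iterate is (x₁, x₂)₁ = (0.3333, -1.0000).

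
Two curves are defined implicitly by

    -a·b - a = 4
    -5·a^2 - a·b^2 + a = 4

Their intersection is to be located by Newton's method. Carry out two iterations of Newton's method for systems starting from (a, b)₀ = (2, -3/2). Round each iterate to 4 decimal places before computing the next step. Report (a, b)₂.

At (2, -3/2): F = (-3.0000, -26.5000).
Jacobian J = [[-b - 1, -a], [-10·a - b^2 + 1, -2·a·b]].
At the point, J = [[0.5000, -2.0000], [-21.2500, 6.0000]] (det J = -39.5000).
Solving J·Δ = −F gives Δ = (-1.7975, -1.9494).
Then the next iterate is (a, b)₁ = (0.2025, -3.4494).
Round to (0.2025, -3.4494) and repeat: F = (-3.503996, -6.411949), J = [[2.4494, -0.2025], [-12.923360, 1.397007]].
Δ = (7.6953, 75.7768), so (a, b)₂ = (7.8978, 72.3274).

(7.8978, 72.3274)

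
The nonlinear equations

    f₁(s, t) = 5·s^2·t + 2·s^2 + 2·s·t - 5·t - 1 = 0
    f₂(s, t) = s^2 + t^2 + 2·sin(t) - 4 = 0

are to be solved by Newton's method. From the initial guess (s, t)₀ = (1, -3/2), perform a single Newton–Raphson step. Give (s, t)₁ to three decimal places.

(0.689, -2.678)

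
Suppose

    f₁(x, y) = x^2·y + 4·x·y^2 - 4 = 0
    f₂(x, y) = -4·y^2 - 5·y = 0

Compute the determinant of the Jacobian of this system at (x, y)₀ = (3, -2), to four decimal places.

J = [[2·x·y + 4·y^2, x^2 + 8·x·y], [0, -8·y - 5]].
At the point, J = [[4.0000, -39.0000], [0.0000, 11.0000]].
det J = 44.0000.

44.0000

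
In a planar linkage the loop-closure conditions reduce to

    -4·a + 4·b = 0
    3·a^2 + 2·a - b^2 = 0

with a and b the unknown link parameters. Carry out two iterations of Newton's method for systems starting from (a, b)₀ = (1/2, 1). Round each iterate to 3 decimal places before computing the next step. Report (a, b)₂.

(0.008, 0.008)

At (1/2, 1): F = (2.000, 0.750).
Jacobian J = [[-4, 4], [6·a + 2, -2·b]].
At the point, J = [[-4.000, 4.000], [5.000, -2.000]] (det J = -12.000).
Solving J·Δ = −F gives Δ = (-0.583, -1.083).
Then the next iterate is (a, b)₁ = (-0.083, -0.083).
Round to (-0.083, -0.083) and repeat: F = (0.000, -0.15222), J = [[-4.000, 4.000], [1.502, 0.166]].
Δ = (0.091, 0.091), so (a, b)₂ = (0.008, 0.008).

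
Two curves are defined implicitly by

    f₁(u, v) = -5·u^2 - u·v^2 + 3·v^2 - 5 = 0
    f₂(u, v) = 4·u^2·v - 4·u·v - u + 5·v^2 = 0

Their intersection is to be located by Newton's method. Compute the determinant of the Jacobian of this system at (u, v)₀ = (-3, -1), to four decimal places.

1426.0000

J = [[-10·u - v^2, -2·u·v + 6·v], [8·u·v - 4·v - 1, 4·u^2 - 4·u + 10·v]].
At the point, J = [[29.0000, -12.0000], [27.0000, 38.0000]].
det J = 1426.0000.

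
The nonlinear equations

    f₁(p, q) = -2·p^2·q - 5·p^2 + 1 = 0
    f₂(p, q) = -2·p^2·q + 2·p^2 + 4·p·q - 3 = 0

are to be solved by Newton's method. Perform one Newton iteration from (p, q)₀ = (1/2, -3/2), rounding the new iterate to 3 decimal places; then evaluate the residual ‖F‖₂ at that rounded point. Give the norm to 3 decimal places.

2.975

At (1/2, -3/2): F = (0.500, -4.750).
Jacobian J = [[-4·p·q - 10·p, -2·p^2], [-4·p·q + 4·p + 4·q, -2·p^2 + 4·p]].
At the point, J = [[-2.000, -0.500], [-1.000, 1.500]] (det J = -3.500).
Solving J·Δ = −F gives Δ = (-0.464, 2.857).
Then the next iterate is (p, q)₁ = (0.036, 1.357).
Re-evaluating at (0.036, 1.357): F = (0.99000, -2.80552), so ‖F‖₂ = 2.975.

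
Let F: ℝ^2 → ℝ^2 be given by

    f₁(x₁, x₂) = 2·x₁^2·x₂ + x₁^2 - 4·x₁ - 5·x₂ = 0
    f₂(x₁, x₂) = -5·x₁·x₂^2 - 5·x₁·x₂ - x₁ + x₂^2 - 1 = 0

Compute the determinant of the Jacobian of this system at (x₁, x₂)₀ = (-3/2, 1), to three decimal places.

J = [[4·x₁·x₂ + 2·x₁ - 4, 2·x₁^2 - 5], [-5·x₂^2 - 5·x₂ - 1, -10·x₁·x₂ - 5·x₁ + 2·x₂]].
At the point, J = [[-13.000, -0.500], [-11.000, 24.500]].
det J = -324.000.

-324.000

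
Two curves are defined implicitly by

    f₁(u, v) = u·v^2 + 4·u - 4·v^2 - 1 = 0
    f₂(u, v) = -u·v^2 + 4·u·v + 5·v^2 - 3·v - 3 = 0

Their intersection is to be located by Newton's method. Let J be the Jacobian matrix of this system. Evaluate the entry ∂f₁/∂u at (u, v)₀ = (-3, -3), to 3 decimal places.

13.000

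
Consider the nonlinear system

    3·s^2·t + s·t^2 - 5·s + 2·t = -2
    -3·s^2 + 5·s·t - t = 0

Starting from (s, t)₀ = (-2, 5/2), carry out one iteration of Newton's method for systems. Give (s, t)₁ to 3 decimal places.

At (-2, 5/2): F = (34.500, -39.500).
Jacobian J = [[6·s·t + t^2 - 5, 3·s^2 + 2·s·t + 2], [-6·s + 5·t, 5·s - 1]].
At the point, J = [[-28.750, 4.000], [24.500, -11.000]] (det J = 218.250).
Solving J·Δ = −F gives Δ = (1.015, -1.330).
Then the next iterate is (s, t)₁ = (-0.985, 1.170).

(-0.985, 1.170)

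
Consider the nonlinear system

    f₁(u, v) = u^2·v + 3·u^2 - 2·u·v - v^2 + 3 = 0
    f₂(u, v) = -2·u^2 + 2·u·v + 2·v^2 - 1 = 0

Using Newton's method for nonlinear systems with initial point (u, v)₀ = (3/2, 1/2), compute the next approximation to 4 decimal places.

(0.4806, 0.1806)

At (3/2, 1/2): F = (9.1250, -3.5000).
Jacobian J = [[2·u·v + 6·u - 2·v, u^2 - 2·u - 2·v], [-4·u + 2·v, 2·u + 4·v]].
At the point, J = [[9.5000, -1.7500], [-5.0000, 5.0000]] (det J = 38.7500).
Solving J·Δ = −F gives Δ = (-1.0194, -0.3194).
Then the next iterate is (u, v)₁ = (0.4806, 0.1806).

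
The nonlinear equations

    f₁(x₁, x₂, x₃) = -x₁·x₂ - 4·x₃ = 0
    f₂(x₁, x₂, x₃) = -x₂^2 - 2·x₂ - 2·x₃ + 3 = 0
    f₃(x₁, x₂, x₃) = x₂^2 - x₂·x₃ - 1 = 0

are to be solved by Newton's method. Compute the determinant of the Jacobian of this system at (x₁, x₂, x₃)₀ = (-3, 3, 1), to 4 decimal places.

-102.0000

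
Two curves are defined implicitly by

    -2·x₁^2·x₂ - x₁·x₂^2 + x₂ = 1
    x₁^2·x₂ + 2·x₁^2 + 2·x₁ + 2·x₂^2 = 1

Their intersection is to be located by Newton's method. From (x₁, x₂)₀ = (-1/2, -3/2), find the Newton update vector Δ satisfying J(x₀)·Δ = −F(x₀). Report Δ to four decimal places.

At (-1/2, -3/2): F = (-0.6250, 2.6250).
Jacobian J = [[-4·x₁·x₂ - x₂^2, -2·x₁^2 - 2·x₁·x₂ + 1], [2·x₁·x₂ + 4·x₁ + 2, x₁^2 + 4·x₂]].
At the point, J = [[-5.2500, -1.0000], [1.5000, -5.7500]] (det J = 31.6875).
Solving J·Δ = −F gives Δ = (-0.1963, 0.4053).

(-0.1963, 0.4053)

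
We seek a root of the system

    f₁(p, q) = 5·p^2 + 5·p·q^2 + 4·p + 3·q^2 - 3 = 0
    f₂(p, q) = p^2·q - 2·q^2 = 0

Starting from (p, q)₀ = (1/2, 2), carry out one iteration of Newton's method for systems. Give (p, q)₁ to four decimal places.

(0.4723, 1.0251)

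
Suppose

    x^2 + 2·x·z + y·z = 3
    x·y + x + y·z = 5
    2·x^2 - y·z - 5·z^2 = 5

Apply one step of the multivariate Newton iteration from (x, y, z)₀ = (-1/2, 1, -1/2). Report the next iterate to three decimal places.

At (-1/2, 1, -1/2): F = (-2.750, -6.500, -5.250).
Jacobian J = [[2·x + 2·z, z, 2·x + y], [y + 1, x + z, y], [4·x, -z, -y - 10·z]].
At the point, J = [[-2.000, -0.500, 0.000], [2.000, -1.000, 1.000], [-2.000, 0.500, 4.000]] (det J = 14.000).
Solving J·Δ = −F gives Δ = (-0.143, -4.929, 1.857).
Then the next iterate is (x, y, z)₁ = (-0.643, -3.929, 1.357).

(-0.643, -3.929, 1.357)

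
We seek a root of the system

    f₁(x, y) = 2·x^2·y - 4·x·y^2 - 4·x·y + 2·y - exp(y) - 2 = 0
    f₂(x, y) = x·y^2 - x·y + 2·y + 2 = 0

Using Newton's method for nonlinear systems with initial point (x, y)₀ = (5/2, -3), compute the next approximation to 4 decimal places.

At (5/2, -3): F = (-105.549787, 26.0000).
Jacobian J = [[4·x·y - 4·y^2 - 4·y, 2·x^2 - 8·x·y - 4·x - exp(y) + 2], [y^2 - y, 2·x·y - x + 2]].
At the point, J = [[-54.0000, 64.450213], [12.0000, -15.5000]] (det J = 63.597445).
Solving J·Δ = −F gives Δ = (0.6240, 2.1605).
Then the next iterate is (x, y)₁ = (3.1240, -0.8395).

(3.1240, -0.8395)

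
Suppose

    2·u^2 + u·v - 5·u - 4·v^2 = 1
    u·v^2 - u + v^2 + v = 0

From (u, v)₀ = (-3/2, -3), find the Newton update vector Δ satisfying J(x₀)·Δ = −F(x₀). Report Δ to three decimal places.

(0.225, 1.051)

At (-3/2, -3): F = (-20.500, -6.000).
Jacobian J = [[4·u + v - 5, u - 8·v], [v^2 - 1, 2·u·v + 2·v + 1]].
At the point, J = [[-14.000, 22.500], [8.000, 4.000]] (det J = -236.000).
Solving J·Δ = −F gives Δ = (0.225, 1.051).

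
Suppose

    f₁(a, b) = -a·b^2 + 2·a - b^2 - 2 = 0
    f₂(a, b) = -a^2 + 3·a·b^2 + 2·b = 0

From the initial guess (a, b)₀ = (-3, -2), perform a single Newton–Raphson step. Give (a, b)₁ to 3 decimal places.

(2.765, -3.441)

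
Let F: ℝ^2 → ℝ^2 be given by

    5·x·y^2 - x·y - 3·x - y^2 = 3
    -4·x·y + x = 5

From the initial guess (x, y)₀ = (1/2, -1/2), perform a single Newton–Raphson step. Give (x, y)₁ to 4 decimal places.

(0.4118, -2.3824)

At (1/2, -1/2): F = (-3.8750, -3.5000).
Jacobian J = [[5·y^2 - y - 3, 10·x·y - x - 2·y], [-4·y + 1, -4·x]].
At the point, J = [[-1.2500, -2.0000], [3.0000, -2.0000]] (det J = 8.5000).
Solving J·Δ = −F gives Δ = (-0.0882, -1.8824).
Then the next iterate is (x, y)₁ = (0.4118, -2.3824).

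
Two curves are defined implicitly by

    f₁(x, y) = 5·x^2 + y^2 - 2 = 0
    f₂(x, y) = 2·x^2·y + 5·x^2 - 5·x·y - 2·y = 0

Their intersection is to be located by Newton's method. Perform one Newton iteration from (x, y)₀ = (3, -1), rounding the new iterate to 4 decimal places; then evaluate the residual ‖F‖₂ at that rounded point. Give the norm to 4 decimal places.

46.2597

At (3, -1): F = (44.0000, 44.0000).
Jacobian J = [[10·x, 2·y], [4·x·y + 10·x - 5·y, 2·x^2 - 5·x - 2]].
At the point, J = [[30.0000, -2.0000], [23.0000, 1.0000]] (det J = 76.0000).
Solving J·Δ = −F gives Δ = (-1.7368, -4.0526).
Then the next iterate is (x, y)₁ = (1.2632, -5.0526).
Re-evaluating at (1.2632, -5.0526): F = (31.507138, 33.871185), so ‖F‖₂ = 46.2597.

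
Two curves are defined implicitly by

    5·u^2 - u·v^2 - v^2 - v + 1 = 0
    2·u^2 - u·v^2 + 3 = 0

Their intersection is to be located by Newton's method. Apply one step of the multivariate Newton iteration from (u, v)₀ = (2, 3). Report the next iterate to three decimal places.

(1.834, 2.430)

At (2, 3): F = (-9.000, -7.000).
Jacobian J = [[10·u - v^2, -2·u·v - 2·v - 1], [4·u - v^2, -2·u·v]].
At the point, J = [[11.000, -19.000], [-1.000, -12.000]] (det J = -151.000).
Solving J·Δ = −F gives Δ = (-0.166, -0.570).
Then the next iterate is (u, v)₁ = (1.834, 2.430).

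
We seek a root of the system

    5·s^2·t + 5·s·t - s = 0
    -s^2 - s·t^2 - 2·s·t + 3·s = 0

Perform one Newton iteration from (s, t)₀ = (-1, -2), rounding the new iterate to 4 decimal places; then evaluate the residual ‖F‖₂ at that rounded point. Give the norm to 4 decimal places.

At (-1, -2): F = (1.0000, -4.0000).
Jacobian J = [[10·s·t + 5·t - 1, 5·s^2 + 5·s], [-2·s - t^2 - 2·t + 3, -2·s·t - 2·s]].
At the point, J = [[9.0000, 0.0000], [5.0000, -2.0000]] (det J = -18.0000).
Solving J·Δ = −F gives Δ = (-0.1111, -2.2778).
Then the next iterate is (s, t)₁ = (-1.1111, -4.2778).
Re-evaluating at (-1.1111, -4.2778): F = (-1.529227, 6.258685), so ‖F‖₂ = 6.4428.

6.4428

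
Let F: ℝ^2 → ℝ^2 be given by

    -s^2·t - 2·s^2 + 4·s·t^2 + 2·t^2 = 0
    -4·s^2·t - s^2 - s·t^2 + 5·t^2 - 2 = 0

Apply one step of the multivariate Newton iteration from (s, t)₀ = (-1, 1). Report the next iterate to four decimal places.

(-0.6400, 0.7200)

At (-1, 1): F = (-5.0000, -1.0000).
Jacobian J = [[-2·s·t - 4·s + 4·t^2, -s^2 + 8·s·t + 4·t], [-8·s·t - 2·s - t^2, -4·s^2 - 2·s·t + 10·t]].
At the point, J = [[10.0000, -5.0000], [9.0000, 8.0000]] (det J = 125.0000).
Solving J·Δ = −F gives Δ = (0.3600, -0.2800).
Then the next iterate is (s, t)₁ = (-0.6400, 0.7200).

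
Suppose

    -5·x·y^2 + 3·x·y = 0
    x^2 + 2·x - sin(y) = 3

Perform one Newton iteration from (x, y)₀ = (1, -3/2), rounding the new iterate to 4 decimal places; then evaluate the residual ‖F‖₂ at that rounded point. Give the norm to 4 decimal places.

At (1, -3/2): F = (-15.7500, 0.997495).
Jacobian J = [[-5·y^2 + 3·y, -10·x·y + 3·x], [2·x + 2, -cos(y)]].
At the point, J = [[-15.7500, 18.0000], [4.0000, -0.070737]] (det J = -70.885889).
Solving J·Δ = −F gives Δ = (-0.2376, 0.6671).
Then the next iterate is (x, y)₁ = (0.7624, -0.8329).
Re-evaluating at (0.7624, -0.8329): F = (-4.549479, -0.154061), so ‖F‖₂ = 4.5521.

4.5521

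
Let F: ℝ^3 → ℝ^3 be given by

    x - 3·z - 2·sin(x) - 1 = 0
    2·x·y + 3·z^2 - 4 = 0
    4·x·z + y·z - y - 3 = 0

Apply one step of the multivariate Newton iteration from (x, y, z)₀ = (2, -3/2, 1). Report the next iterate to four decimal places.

At (2, -3/2, 1): F = (-3.818595, -7.0000, 5.0000).
Jacobian J = [[-2·cos(x) + 1, 0, -3], [2·y, 2·x, 6·z], [4·z, z - 1, 4·x + y]].
At the point, J = [[1.832294, 0.0000, -3.0000], [-3.0000, 4.0000, 6.0000], [4.0000, 0.0000, 6.5000]] (det J = 95.639636).
Solving J·Δ = −F gives Δ = (0.4107, 3.5911, -1.0220).
Then the next iterate is (x, y, z)₁ = (2.4107, 2.0911, -0.0220).

(2.4107, 2.0911, -0.0220)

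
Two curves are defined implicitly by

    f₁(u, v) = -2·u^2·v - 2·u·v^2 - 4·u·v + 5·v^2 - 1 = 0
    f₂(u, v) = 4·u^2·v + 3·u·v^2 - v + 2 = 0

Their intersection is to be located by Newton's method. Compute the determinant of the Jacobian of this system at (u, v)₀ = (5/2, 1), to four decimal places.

-106.5000

J = [[-4·u·v - 2·v^2 - 4·v, -2·u^2 - 4·u·v - 4·u + 10·v], [8·u·v + 3·v^2, 4·u^2 + 6·u·v - 1]].
At the point, J = [[-16.0000, -22.5000], [23.0000, 39.0000]].
det J = -106.5000.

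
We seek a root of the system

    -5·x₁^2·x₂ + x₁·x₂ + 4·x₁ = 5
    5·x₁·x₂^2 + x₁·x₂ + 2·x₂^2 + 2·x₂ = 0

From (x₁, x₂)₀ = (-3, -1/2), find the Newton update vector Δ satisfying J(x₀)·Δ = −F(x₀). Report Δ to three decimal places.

At (-3, -1/2): F = (7.000, -2.750).
Jacobian J = [[-10·x₁·x₂ + x₂ + 4, -5·x₁^2 + x₁], [5·x₂^2 + x₂, 10·x₁·x₂ + x₁ + 4·x₂ + 2]].
At the point, J = [[-11.500, -48.000], [0.750, 12.000]] (det J = -102.000).
Solving J·Δ = −F gives Δ = (-0.471, 0.259).

(-0.471, 0.259)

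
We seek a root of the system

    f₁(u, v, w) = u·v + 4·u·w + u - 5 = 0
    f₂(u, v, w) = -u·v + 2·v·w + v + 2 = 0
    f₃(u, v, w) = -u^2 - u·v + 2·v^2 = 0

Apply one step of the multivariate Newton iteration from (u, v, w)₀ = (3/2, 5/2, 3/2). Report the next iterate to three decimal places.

(1.457, 1.707, 0.225)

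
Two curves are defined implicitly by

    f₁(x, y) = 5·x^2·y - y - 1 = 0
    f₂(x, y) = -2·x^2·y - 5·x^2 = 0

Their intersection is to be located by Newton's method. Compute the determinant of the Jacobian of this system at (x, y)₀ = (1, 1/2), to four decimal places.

38.0000

J = [[10·x·y, 5·x^2 - 1], [-4·x·y - 10·x, -2·x^2]].
At the point, J = [[5.0000, 4.0000], [-12.0000, -2.0000]].
det J = 38.0000.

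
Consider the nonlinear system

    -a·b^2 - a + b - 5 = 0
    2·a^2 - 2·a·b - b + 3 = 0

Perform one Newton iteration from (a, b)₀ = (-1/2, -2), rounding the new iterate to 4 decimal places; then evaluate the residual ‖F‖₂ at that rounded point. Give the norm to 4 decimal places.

23.6560

At (-1/2, -2): F = (-4.5000, 3.5000).
Jacobian J = [[-b^2 - 1, -2·a·b + 1], [4·a - 2·b, -2·a - 1]].
At the point, J = [[-5.0000, -1.0000], [2.0000, 0.0000]] (det J = 2.0000).
Solving J·Δ = −F gives Δ = (-1.7500, 4.2500).
Then the next iterate is (a, b)₁ = (-2.2500, 2.2500).
Re-evaluating at (-2.2500, 2.2500): F = (10.890625, 21.0000), so ‖F‖₂ = 23.6560.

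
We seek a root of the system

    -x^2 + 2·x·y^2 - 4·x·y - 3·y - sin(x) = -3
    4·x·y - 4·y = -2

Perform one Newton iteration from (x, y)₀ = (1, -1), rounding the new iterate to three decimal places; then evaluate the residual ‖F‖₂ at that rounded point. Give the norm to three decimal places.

2.364

At (1, -1): F = (10.15853, 2.000).
Jacobian J = [[-2·x + 2·y^2 - 4·y - cos(x), 4·x·y - 4·x - 3], [4·y, 4·x - 4]].
At the point, J = [[3.45970, -11.000], [-4.000, 0.000]] (det J = -44.000).
Solving J·Δ = −F gives Δ = (0.500, 1.081).
Then the next iterate is (x, y)₁ = (1.500, 0.081).
Re-evaluating at (1.500, 0.081): F = (-0.95681, 2.162), so ‖F‖₂ = 2.364.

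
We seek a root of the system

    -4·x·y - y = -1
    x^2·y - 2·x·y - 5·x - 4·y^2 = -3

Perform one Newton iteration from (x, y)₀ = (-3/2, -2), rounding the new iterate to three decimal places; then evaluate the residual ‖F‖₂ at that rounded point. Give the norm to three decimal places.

At (-3/2, -2): F = (-9.000, -16.000).
Jacobian J = [[-4·y, -4·x - 1], [2·x·y - 2·y - 5, x^2 - 2·x - 8·y]].
At the point, J = [[8.000, 5.000], [5.000, 21.250]] (det J = 145.000).
Solving J·Δ = −F gives Δ = (0.767, 0.572).
Then the next iterate is (x, y)₁ = (-0.733, -1.428).
Re-evaluating at (-0.733, -1.428): F = (-1.75890, -4.35243), so ‖F‖₂ = 4.694.

4.694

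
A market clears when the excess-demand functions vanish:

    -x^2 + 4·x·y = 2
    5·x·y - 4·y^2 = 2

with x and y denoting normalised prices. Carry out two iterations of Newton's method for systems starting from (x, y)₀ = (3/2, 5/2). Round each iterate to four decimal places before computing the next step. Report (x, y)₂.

(0.9186, 0.8059)

At (3/2, 5/2): F = (10.7500, -8.2500).
Jacobian J = [[-2·x + 4·y, 4·x], [5·y, 5·x - 8·y]].
At the point, J = [[7.0000, 6.0000], [12.5000, -12.5000]] (det J = -162.5000).
Solving J·Δ = −F gives Δ = (-0.5223, -1.1823).
Then the next iterate is (x, y)₁ = (0.9777, 1.3177).
Round to (0.9777, 1.3177) and repeat: F = (2.197364, -2.503757), J = [[3.3154, 3.9108], [6.5885, -5.6531]].
Δ = (-0.0591, -0.5118), so (x, y)₂ = (0.9186, 0.8059).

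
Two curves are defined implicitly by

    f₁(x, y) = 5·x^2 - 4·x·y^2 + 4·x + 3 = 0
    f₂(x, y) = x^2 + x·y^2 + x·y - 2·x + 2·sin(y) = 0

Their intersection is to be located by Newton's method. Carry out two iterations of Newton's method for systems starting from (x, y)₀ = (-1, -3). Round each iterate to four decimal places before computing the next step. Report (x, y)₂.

(-1.6939, 2.2042)

At (-1, -3): F = (40.0000, -3.282240).
Jacobian J = [[10·x - 4·y^2 + 4, -8·x·y], [2·x + y^2 + y - 2, 2·x·y + x + 2·cos(y)]].
At the point, J = [[-42.0000, -24.0000], [2.0000, 3.020015]] (det J = -78.840630).
Solving J·Δ = −F gives Δ = (0.5331, 0.7338).
Then the next iterate is (x, y)₁ = (-0.4669, -2.2662).
Round to (-0.4669, -2.2662) and repeat: F = (11.813741, -1.723547), J = [[-21.211650, -8.464710], [-0.064338, 0.367887]].
Δ = (-1.2270, 4.4704), so (x, y)₂ = (-1.6939, 2.2042).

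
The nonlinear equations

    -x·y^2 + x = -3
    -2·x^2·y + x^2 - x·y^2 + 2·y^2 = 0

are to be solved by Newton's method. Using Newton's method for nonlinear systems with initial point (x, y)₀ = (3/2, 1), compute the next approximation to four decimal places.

(0.1875, 2.0000)

At (3/2, 1): F = (3.0000, -1.7500).
Jacobian J = [[-y^2 + 1, -2·x·y], [-4·x·y + 2·x - y^2, -2·x^2 - 2·x·y + 4·y]].
At the point, J = [[0.0000, -3.0000], [-4.0000, -3.5000]] (det J = -12.0000).
Solving J·Δ = −F gives Δ = (-1.3125, 1.0000).
Then the next iterate is (x, y)₁ = (0.1875, 2.0000).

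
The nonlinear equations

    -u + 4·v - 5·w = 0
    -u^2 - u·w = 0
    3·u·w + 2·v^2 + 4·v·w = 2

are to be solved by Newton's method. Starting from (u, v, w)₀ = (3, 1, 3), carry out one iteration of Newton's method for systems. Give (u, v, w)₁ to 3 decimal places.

(1.802, 1.192, 0.593)

At (3, 1, 3): F = (-14.000, -18.000, 39.000).
Jacobian J = [[-1, 4, -5], [-2·u - w, 0, -u], [3·w, 4·v + 4·w, 3·u + 4·v]].
At the point, J = [[-1.000, 4.000, -5.000], [-9.000, 0.000, -3.000], [9.000, 16.000, 13.000]] (det J = 1032.000).
Solving J·Δ = −F gives Δ = (-1.198, 0.192, -2.407).
Then the next iterate is (u, v, w)₁ = (1.802, 1.192, 0.593).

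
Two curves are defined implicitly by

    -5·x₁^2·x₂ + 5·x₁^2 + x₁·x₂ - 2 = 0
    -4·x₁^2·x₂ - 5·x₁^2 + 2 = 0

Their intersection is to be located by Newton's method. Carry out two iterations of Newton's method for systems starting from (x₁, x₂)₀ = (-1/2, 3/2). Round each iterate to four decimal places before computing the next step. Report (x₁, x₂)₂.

(-0.6323, -0.0062)

At (-1/2, 3/2): F = (-3.3750, -0.7500).
Jacobian J = [[-10·x₁·x₂ + 10·x₁ + x₂, -5·x₁^2 + x₁], [-8·x₁·x₂ - 10·x₁, -4·x₁^2]].
At the point, J = [[4.0000, -1.7500], [11.0000, -1.0000]] (det J = 15.2500).
Solving J·Δ = −F gives Δ = (-0.1352, -2.2377).
Then the next iterate is (x₁, x₂)₁ = (-0.6352, -0.7377).
Round to (-0.6352, -0.7377) and repeat: F = (1.974215, 1.173191), J = [[-11.775570, -2.652595], [2.603304, -1.613916]].
Δ = (0.0029, 0.7315), so (x₁, x₂)₂ = (-0.6323, -0.0062).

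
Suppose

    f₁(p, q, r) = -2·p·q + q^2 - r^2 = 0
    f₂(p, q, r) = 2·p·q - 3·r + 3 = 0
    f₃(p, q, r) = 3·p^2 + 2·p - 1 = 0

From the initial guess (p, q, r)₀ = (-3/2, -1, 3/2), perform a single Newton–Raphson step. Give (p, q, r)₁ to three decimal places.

(-1.107, 0.045, 0.693)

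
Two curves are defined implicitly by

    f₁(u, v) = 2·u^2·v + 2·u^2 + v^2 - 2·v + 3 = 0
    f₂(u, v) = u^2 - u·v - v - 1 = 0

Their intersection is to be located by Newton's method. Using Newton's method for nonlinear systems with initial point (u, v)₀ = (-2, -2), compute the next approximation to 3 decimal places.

At (-2, -2): F = (3.000, 1.000).
Jacobian J = [[4·u·v + 4·u, 2·u^2 + 2·v - 2], [2·u - v, -u - 1]].
At the point, J = [[8.000, 2.000], [-2.000, 1.000]] (det J = 12.000).
Solving J·Δ = −F gives Δ = (-0.083, -1.167).
Then the next iterate is (u, v)₁ = (-2.083, -3.167).

(-2.083, -3.167)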